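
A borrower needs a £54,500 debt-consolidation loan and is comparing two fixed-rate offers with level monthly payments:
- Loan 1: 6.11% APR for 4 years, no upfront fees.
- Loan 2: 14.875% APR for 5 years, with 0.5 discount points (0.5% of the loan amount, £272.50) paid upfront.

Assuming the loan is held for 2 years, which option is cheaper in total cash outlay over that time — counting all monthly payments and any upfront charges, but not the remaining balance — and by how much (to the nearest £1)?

Loan 1: monthly rate = 6.11%/12 = 0.0050917; payment = 54,500 × 0.0050917 / (1 − (1+0.0050917)^−48) = £1,282.68.
Loan 2: at 14.875% the monthly rate is 0.0123958, so the payment is 54,500 × 0.0123958 / (1 − 1.0123958^−60) = £1,292.98.
Over 24 months: Loan 1 costs 24 × £1,282.68 = £30,784.32; Loan 2 costs 24 × £1,292.98 + £272.50 = £31,304.02.
Loan 1 is cheaper by £31,304.02 − £30,784.32 = £519.70.

Loan 1 by £520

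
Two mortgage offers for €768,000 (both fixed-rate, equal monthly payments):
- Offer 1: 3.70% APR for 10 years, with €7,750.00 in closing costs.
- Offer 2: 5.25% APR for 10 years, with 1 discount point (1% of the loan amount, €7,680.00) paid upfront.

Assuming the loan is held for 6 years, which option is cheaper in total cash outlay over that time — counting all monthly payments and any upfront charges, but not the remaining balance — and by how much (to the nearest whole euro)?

Offer 1: at 3.70% the monthly rate is 0.0030833, so the payment is 768,000 × 0.0030833 / (1 − 1.0030833^−120) = €7,666.60.
Offer 2: at 5.25% the monthly rate is 0.0043750, so the payment is 768,000 × 0.0043750 / (1 − 1.0043750^−120) = €8,240.00.
Over 72 months: Offer 1 costs 72 × €7,666.60 + €7,750.00 = €559,745.20; Offer 2 costs 72 × €8,240.00 + €7,680.00 = €600,960.00.
Offer 1 is cheaper by €600,960.00 − €559,745.20 = €41,214.80.

Offer 1 by €41,215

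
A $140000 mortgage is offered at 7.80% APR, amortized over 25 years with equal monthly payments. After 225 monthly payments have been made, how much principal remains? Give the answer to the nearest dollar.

$62,885

With monthly rate i = 7.8%/12 = 0.0065000, the balance after k of n payments is P · [(1+i)^n − (1+i)^k] / [(1+i)^n − 1].
(1+0.0065000)^300 = 6.98447500 and (1+0.0065000)^225 = 4.29635665, so the balance is 140,000 × (6.98447500 − 4.29635665) / (6.98447500 − 1) = $62,885.48.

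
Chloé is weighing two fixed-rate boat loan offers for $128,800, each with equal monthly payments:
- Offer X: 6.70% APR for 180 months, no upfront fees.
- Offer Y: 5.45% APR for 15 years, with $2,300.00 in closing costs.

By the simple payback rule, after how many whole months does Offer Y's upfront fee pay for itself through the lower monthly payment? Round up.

27 months

Offer X: at 6.70% the monthly rate is 0.0055833, so the payment is 128,800 × 0.0055833 / (1 − 1.0055833^−180) = $1,136.20.
Offer Y: monthly rate = 5.45%/12 = 0.0045417; payment = 128,800 × 0.0045417 / (1 − (1+0.0045417)^−180) = $1,048.99.
Monthly savings = $1,136.20 − $1,048.99 = $87.21.
Break-even = $2,300.00 / $87.21 = 26.37 → 27 months.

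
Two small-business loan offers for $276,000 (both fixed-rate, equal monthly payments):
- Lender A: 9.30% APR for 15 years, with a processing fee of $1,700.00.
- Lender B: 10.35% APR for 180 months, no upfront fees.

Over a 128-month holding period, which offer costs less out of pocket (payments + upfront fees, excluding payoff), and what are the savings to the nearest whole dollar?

Lender A: monthly rate = 9.3%/12 = 0.0077500; payment = 276,000 × 0.0077500 / (1 − (1+0.0077500)^−180) = $2,848.85.
Lender B: monthly rate = 10.35%/12 = 0.0086250; payment = 276,000 × 0.0086250 / (1 − (1+0.0086250)^−180) = $3,025.29.
Over 128 months: Lender A costs 128 × $2,848.85 + $1,700.00 = $366,352.80; Lender B costs 128 × $3,025.29 = $387,237.12.
Lender A is cheaper by $387,237.12 − $366,352.80 = $20,884.32.

Lender A by $20,884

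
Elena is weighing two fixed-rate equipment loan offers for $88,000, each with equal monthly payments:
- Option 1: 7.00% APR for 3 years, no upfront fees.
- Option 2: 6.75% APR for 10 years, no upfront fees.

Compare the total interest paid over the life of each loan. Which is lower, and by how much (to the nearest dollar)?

Option 1: monthly rate = 7%/12 = 0.0058333; payment = 88,000 × 0.0058333 / (1 − (1+0.0058333)^−36) = $2,717.18.
Total interest on Option 1 = 36 × $2,717.18 − $88,000 = $9,818.48.
Option 2: monthly rate = 6.75%/12 = 0.0056250; payment = 88,000 × 0.0056250 / (1 − (1+0.0056250)^−120) = $1,010.45.
Total interest on Option 2 = 120 × $1,010.45 − $88,000 = $33,254.00.
Option 1 is lower by $23,435.52.

Option 1 by $23,436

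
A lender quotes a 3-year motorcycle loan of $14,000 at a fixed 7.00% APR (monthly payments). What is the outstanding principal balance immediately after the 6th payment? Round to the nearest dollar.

With monthly rate i = 7%/12 = 0.0058333, the balance after k of n payments is P · [(1+i)^n − (1+i)^k] / [(1+i)^n − 1].
(1+0.0058333)^36 = 1.23292559 and (1+0.0058333)^6 = 1.03551440, so the balance is 14,000 × (1.23292559 − 1.03551440) / (1.23292559 − 1) = $11,865.41.

$11,865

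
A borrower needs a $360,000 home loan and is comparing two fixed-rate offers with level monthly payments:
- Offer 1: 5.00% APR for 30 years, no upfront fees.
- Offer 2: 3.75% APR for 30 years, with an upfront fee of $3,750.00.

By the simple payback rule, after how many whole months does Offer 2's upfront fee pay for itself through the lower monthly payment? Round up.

Offer 1: monthly rate = 5%/12 = 0.0041667; payment = 360,000 × 0.0041667 / (1 − (1+0.0041667)^−360) = $1,932.56.
Offer 2: at 3.75% the monthly rate is 0.0031250, so the payment is 360,000 × 0.0031250 / (1 − 1.0031250^−360) = $1,667.22.
Monthly savings = $1,932.56 − $1,667.22 = $265.34.
Break-even = $3,750.00 / $265.34 = 14.13 → 15 months.

15 months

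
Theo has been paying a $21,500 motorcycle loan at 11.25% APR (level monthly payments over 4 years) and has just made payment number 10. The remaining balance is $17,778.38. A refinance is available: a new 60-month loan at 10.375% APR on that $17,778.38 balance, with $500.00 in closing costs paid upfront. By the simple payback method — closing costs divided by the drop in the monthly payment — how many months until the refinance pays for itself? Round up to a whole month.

3 months

Current payment = 21,500 × 11.25%/12 / (1 − (1+0.0093750)^−48) = $558.29.
Refinanced payment = 17,778.38 × 0.0086458 / (1 − (1+0.0086458)^−60) = $381.03.
Monthly savings = $558.29 − $381.03 = $177.26.
Break-even = $500.00 / $177.26 = 2.82 → 3 months.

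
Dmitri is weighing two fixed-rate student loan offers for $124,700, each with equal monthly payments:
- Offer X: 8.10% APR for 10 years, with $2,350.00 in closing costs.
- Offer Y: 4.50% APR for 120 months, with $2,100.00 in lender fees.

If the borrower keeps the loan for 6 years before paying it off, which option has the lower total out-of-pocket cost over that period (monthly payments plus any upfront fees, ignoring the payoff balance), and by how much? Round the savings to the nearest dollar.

Offer Y by $16,607

Offer X: at 8.10% the monthly rate is 0.0067500, so the payment is 124,700 × 0.0067500 / (1 − 1.0067500^−120) = $1,519.55.
Offer Y: at 4.50% the monthly rate is 0.0037500, so the payment is 124,700 × 0.0037500 / (1 − 1.0037500^−120) = $1,292.37.
Over 72 months: Offer X costs 72 × $1,519.55 + $2,350.00 = $111,757.60; Offer Y costs 72 × $1,292.37 + $2,100.00 = $95,150.64.
Offer Y is cheaper by $111,757.60 − $95,150.64 = $16,606.96.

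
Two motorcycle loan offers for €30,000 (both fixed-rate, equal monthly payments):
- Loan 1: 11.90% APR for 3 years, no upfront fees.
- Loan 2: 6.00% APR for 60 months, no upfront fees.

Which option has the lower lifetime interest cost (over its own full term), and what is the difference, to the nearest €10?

Loan 1: at 11.90% the monthly rate is 0.0099167, so the payment is 30,000 × 0.0099167 / (1 − 1.0099167^−36) = €995.00.
Total interest on Loan 1 = 36 × €995.00 − €30,000 = €5,820.00.
Loan 2: monthly rate = 6%/12 = 0.0050000; payment = 30,000 × 0.0050000 / (1 − (1+0.0050000)^−60) = €579.98.
Total interest on Loan 2 = 60 × €579.98 − €30,000 = €4,798.80.
Loan 2 is lower by €1,021.20.

Loan 2 by €1,020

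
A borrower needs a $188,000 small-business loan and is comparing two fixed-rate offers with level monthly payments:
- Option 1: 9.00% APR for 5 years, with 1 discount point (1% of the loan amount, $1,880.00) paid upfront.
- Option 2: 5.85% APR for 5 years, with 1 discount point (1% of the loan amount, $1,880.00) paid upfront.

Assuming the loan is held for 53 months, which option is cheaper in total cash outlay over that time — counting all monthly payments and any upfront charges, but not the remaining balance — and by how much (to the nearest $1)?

Option 2 by $14,898

Option 1: at 9.00% the monthly rate is 0.0075000, so the payment is 188,000 × 0.0075000 / (1 − 1.0075000^−60) = $3,902.57.
Option 2: at 5.85% the monthly rate is 0.0048750, so the payment is 188,000 × 0.0048750 / (1 − 1.0048750^−60) = $3,621.47.
Over 53 months: Option 1 costs 53 × $3,902.57 + $1,880.00 = $208,716.21; Option 2 costs 53 × $3,621.47 + $1,880.00 = $193,817.91.
Option 2 is cheaper by $208,716.21 − $193,817.91 = $14,898.30.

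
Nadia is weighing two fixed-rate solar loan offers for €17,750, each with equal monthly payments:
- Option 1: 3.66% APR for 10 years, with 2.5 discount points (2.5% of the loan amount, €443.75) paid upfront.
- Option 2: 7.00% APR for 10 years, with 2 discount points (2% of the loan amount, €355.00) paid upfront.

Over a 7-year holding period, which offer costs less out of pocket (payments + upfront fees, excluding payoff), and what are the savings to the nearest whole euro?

Option 1: at 3.66% the monthly rate is 0.0030500, so the payment is 17,750 × 0.0030500 / (1 − 1.0030500^−120) = €176.86.
Option 2: monthly rate = 7%/12 = 0.0058333; payment = 17,750 × 0.0058333 / (1 − (1+0.0058333)^−120) = €206.09.
Over 84 months: Option 1 costs 84 × €176.86 + €443.75 = €15,299.99; Option 2 costs 84 × €206.09 + €355.00 = €17,666.56.
Option 1 is cheaper by €17,666.56 − €15,299.99 = €2,366.57.

Option 1 by €2,367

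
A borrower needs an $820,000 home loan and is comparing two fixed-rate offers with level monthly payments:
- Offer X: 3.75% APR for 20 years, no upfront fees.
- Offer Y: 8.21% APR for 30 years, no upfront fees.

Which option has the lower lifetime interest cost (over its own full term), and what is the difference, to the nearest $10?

Offer X by $1,042,640

Offer X: monthly rate = 3.75%/12 = 0.0031250; payment = 820,000 × 0.0031250 / (1 − (1+0.0031250)^−240) = $4,861.68.
Total interest on Offer X = 240 × $4,861.68 − $820,000 = $346,803.20.
Offer Y: monthly rate = 8.21%/12 = 0.0068417; payment = 820,000 × 0.0068417 / (1 − (1+0.0068417)^−360) = $6,137.34.
Total interest on Offer Y = 360 × $6,137.34 − $820,000 = $1,389,442.40.
Offer X is lower by $1,042,639.20.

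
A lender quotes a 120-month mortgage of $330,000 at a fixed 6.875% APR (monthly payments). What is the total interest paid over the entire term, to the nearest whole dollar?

$127,242

Monthly rate = 6.875%/12 = 0.0057292; payment = 330,000 × 0.0057292 / (1 − (1+0.0057292)^−120) = $3,810.35.
Total paid = 120 × $3,810.35 = $457,242.00; interest = $457,242.00 − $330,000 = $127,242.00.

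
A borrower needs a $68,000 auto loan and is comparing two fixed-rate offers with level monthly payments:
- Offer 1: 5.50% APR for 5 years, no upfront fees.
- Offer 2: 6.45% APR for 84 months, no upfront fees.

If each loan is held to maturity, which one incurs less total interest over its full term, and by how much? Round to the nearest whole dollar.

Offer 1: monthly rate = 5.5%/12 = 0.0045833; payment = 68,000 × 0.0045833 / (1 − (1+0.0045833)^−60) = $1,298.88.
Total interest on Offer 1 = 60 × $1,298.88 − $68,000 = $9,932.80.
Offer 2: at 6.45% the monthly rate is 0.0053750, so the payment is 68,000 × 0.0053750 / (1 − 1.0053750^−84) = $1,008.12.
Total interest on Offer 2 = 84 × $1,008.12 − $68,000 = $16,682.08.
Offer 1 is lower by $6,749.28.

Offer 1 by $6,749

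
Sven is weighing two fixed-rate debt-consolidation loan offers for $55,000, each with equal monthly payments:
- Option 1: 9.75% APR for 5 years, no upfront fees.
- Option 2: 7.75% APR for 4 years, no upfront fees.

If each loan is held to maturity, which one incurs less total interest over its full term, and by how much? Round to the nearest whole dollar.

Option 1: at 9.75% the monthly rate is 0.0081250, so the payment is 55,000 × 0.0081250 / (1 − 1.0081250^−60) = $1,161.83.
Total interest on Option 1 = 60 × $1,161.83 − $55,000 = $14,709.80.
Option 2: monthly rate = 7.75%/12 = 0.0064583; payment = 55,000 × 0.0064583 / (1 − (1+0.0064583)^−48) = $1,336.27.
Total interest on Option 2 = 48 × $1,336.27 − $55,000 = $9,140.96.
Option 2 is lower by $5,568.84.

Option 2 by $5,569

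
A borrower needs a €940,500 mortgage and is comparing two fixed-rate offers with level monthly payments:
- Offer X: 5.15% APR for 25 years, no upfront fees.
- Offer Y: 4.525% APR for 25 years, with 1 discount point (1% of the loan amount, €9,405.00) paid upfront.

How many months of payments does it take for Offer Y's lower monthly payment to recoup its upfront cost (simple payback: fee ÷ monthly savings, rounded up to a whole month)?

Offer X: monthly rate = 5.15%/12 = 0.0042917; payment = 940,500 × 0.0042917 / (1 − (1+0.0042917)^−300) = €5,580.58.
Offer Y: monthly rate = 4.525%/12 = 0.0037708; payment = 940,500 × 0.0037708 / (1 − (1+0.0037708)^−300) = €5,240.96.
Monthly savings = €5,580.58 − €5,240.96 = €339.62.
Break-even = €9,405.00 / €339.62 = 27.69 → 28 months.

28 months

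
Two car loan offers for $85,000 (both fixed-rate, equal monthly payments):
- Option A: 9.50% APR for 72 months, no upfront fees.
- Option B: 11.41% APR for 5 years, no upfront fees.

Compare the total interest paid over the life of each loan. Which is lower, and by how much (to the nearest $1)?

Option A: at 9.50% the monthly rate is 0.0079167, so the payment is 85,000 × 0.0079167 / (1 − 1.0079167^−72) = $1,553.35.
Total interest on Option A = 72 × $1,553.35 − $85,000 = $26,841.20.
Option B: at 11.41% the monthly rate is 0.0095083, so the payment is 85,000 × 0.0095083 / (1 − 1.0095083^−60) = $1,865.53.
Total interest on Option B = 60 × $1,865.53 − $85,000 = $26,931.80.
Option A is lower by $90.60.

Option A by $91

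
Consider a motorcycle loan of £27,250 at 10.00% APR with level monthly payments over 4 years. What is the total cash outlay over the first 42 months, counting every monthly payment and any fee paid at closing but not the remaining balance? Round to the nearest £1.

£29,027

At 10.00% the monthly rate is 0.0083333, so the payment is 27,250 × 0.0083333 / (1 − 1.0083333^−48) = £691.13.
Total outlay = 42 × £691.13 = £29,027.46.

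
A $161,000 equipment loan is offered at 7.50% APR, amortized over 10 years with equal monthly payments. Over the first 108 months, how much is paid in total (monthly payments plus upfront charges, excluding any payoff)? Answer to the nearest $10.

$206,400

Monthly rate = 7.5%/12 = 0.0062500; payment = 161,000 × 0.0062500 / (1 − (1+0.0062500)^−120) = $1,911.10.
Total outlay = 108 × $1,911.10 = $206,398.80.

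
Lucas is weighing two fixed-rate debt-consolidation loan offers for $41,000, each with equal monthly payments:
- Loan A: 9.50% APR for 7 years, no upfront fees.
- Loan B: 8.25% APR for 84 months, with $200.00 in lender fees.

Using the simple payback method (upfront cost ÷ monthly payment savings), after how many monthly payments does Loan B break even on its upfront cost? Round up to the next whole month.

Loan A: monthly rate = 9.5%/12 = 0.0079167; payment = 41,000 × 0.0079167 / (1 − (1+0.0079167)^−84) = $670.10.
Loan B: monthly rate = 8.25%/12 = 0.0068750; payment = 41,000 × 0.0068750 / (1 − (1+0.0068750)^−84) = $644.15.
Monthly savings = $670.10 − $644.15 = $25.95.
Break-even = $200.00 / $25.95 = 7.71 → 8 months.

8 months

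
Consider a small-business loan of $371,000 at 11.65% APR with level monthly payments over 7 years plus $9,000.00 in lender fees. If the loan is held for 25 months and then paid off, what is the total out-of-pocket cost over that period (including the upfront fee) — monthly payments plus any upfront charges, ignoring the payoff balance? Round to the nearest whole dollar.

$170,998

Monthly rate = 11.65%/12 = 0.0097083; payment = 371,000 × 0.0097083 / (1 − (1+0.0097083)^−84) = $6,479.93.
Total outlay = 25 × $6,479.93 + $9,000.00 = $170,998.25.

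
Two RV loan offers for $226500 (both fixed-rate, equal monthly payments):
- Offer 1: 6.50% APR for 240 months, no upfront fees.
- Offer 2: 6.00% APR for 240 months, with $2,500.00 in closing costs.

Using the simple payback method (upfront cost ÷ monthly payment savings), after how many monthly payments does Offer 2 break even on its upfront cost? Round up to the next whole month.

38 months

Offer 1: monthly rate = 6.5%/12 = 0.0054167; payment = 226,500 × 0.0054167 / (1 − (1+0.0054167)^−240) = $1,688.72.
Offer 2: monthly rate = 6%/12 = 0.0050000; payment = 226,500 × 0.0050000 / (1 − (1+0.0050000)^−240) = $1,622.72.
Monthly savings = $1,688.72 − $1,622.72 = $66.00.
Break-even = $2,500.00 / $66.00 = 37.88 → 38 months.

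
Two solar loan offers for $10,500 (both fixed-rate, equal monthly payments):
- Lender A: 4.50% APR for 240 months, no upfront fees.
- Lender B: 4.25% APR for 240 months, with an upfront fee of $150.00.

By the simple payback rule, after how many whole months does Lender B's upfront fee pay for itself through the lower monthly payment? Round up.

107 months

Lender A: monthly rate = 4.5%/12 = 0.0037500; payment = 10,500 × 0.0037500 / (1 − (1+0.0037500)^−240) = $66.43.
Lender B: at 4.25% the monthly rate is 0.0035417, so the payment is 10,500 × 0.0035417 / (1 − 1.0035417^−240) = $65.02.
Monthly savings = $66.43 − $65.02 = $1.41.
Break-even = $150.00 / $1.41 = 106.38 → 107 months.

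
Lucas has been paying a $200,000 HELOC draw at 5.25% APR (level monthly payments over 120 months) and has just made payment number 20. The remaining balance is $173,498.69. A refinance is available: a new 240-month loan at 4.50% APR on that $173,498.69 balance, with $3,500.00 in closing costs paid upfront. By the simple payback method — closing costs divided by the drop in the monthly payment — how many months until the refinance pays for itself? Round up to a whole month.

Current payment = 200,000 × 5.25%/12 / (1 − (1+0.0043750)^−120) = $2,145.83.
Refinanced payment = 173,498.69 × 0.0037500 / (1 − (1+0.0037500)^−240) = $1,097.64.
Monthly savings = $2,145.83 − $1,097.64 = $1,048.19.
Break-even = $3,500.00 / $1,048.19 = 3.34 → 4 months.

4 months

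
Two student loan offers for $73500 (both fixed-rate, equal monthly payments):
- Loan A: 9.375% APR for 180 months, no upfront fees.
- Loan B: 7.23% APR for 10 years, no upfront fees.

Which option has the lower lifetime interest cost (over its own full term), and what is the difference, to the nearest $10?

Loan A: monthly rate = 9.375%/12 = 0.0078125; payment = 73,500 × 0.0078125 / (1 − (1+0.0078125)^−180) = $761.97.
Total interest on Loan A = 180 × $761.97 − $73,500 = $63,654.60.
Loan B: at 7.23% the monthly rate is 0.0060250, so the payment is 73,500 × 0.0060250 / (1 − 1.0060250^−120) = $862.14.
Total interest on Loan B = 120 × $862.14 − $73,500 = $29,956.80.
Loan B is lower by $33,697.80.

Loan B by $33,700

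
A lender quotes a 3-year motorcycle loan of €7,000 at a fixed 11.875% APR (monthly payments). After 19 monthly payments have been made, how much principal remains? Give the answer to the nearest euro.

€3,615

With monthly rate i = 11.875%/12 = 0.0098958, the balance after k of n payments is P · [(1+i)^n − (1+i)^k] / [(1+i)^n − 1].
(1+0.0098958)^36 = 1.42546610 and (1+0.0098958)^19 = 1.20574377, so the balance is 7,000 × (1.42546610 − 1.20574377) / (1.42546610 − 1) = €3,614.99.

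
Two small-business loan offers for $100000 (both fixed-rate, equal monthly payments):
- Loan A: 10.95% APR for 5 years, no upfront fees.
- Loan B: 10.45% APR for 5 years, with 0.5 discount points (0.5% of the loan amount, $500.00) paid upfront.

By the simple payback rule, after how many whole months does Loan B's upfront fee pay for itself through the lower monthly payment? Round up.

21 months

Loan A: monthly rate = 10.95%/12 = 0.0091250; payment = 100,000 × 0.0091250 / (1 − (1+0.0091250)^−60) = $2,171.75.
Loan B: at 10.45% the monthly rate is 0.0087083, so the payment is 100,000 × 0.0087083 / (1 − 1.0087083^−60) = $2,146.91.
Monthly savings = $2,171.75 − $2,146.91 = $24.84.
Break-even = $500.00 / $24.84 = 20.13 → 21 months.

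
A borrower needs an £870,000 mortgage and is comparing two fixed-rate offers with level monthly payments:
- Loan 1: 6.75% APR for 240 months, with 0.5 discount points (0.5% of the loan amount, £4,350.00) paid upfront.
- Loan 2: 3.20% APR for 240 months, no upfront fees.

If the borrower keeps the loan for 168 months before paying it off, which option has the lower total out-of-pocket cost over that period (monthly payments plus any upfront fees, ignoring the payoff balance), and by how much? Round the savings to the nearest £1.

Loan 2 by £290,387

Loan 1: monthly rate = 6.75%/12 = 0.0056250; payment = 870,000 × 0.0056250 / (1 − (1+0.0056250)^−240) = £6,615.17.
Loan 2: at 3.20% the monthly rate is 0.0026667, so the payment is 870,000 × 0.0026667 / (1 − 1.0026667^−240) = £4,912.57.
Over 168 months: Loan 1 costs 168 × £6,615.17 + £4,350.00 = £1,115,698.56; Loan 2 costs 168 × £4,912.57 = £825,311.76.
Loan 2 is cheaper by £1,115,698.56 − £825,311.76 = £290,386.80.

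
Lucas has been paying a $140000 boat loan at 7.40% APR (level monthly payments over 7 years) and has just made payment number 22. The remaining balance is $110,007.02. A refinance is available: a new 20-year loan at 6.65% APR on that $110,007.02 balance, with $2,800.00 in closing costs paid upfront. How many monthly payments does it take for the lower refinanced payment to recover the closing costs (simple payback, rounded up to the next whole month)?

3 months

Current payment = 140,000 × 7.4%/12 / (1 − (1+0.0061667)^−84) = $2,140.46.
Refinanced payment = 110,007.02 × 0.0055417 / (1 − (1+0.0055417)^−240) = $829.93.
Monthly savings = $2,140.46 − $829.93 = $1,310.53.
Break-even = $2,800.00 / $1,310.53 = 2.14 → 3 months.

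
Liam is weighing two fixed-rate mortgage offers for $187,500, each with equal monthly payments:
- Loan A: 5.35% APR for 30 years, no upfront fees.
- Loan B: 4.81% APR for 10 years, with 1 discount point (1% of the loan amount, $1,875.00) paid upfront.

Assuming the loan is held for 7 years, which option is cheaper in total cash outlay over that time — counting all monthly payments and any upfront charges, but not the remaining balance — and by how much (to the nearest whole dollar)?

Loan A by $79,519

Loan A: monthly rate = 5.35%/12 = 0.0044583; payment = 187,500 × 0.0044583 / (1 − (1+0.0044583)^−360) = $1,047.03.
Loan B: monthly rate = 4.81%/12 = 0.0040083; payment = 187,500 × 0.0040083 / (1 − (1+0.0040083)^−120) = $1,971.36.
Over 84 months: Loan A costs 84 × $1,047.03 = $87,950.52; Loan B costs 84 × $1,971.36 + $1,875.00 = $167,469.24.
Loan A is cheaper by $167,469.24 − $87,950.52 = $79,518.72.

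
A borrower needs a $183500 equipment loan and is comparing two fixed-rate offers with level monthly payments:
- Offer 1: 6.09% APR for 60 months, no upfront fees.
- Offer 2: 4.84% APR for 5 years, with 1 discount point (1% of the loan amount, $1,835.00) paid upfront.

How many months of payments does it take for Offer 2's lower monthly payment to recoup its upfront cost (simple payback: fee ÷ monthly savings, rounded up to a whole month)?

Offer 1: at 6.09% the monthly rate is 0.0050750, so the payment is 183,500 × 0.0050750 / (1 − 1.0050750^−60) = $3,555.25.
Offer 2: monthly rate = 4.84%/12 = 0.0040333; payment = 183,500 × 0.0040333 / (1 − (1+0.0040333)^−60) = $3,449.44.
Monthly savings = $3,555.25 − $3,449.44 = $105.81.
Break-even = $1,835.00 / $105.81 = 17.34 → 18 months.

18 months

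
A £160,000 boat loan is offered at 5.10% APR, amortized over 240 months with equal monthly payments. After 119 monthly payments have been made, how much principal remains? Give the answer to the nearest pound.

With monthly rate i = 5.1%/12 = 0.0042500, the balance after k of n payments is P · [(1+i)^n − (1+i)^k] / [(1+i)^n − 1].
(1+0.0042500)^240 = 2.76720731 and (1+0.0042500)^119 = 1.65645258, so the balance is 160,000 × (2.76720731 − 1.65645258) / (2.76720731 − 1) = £100,565.88.

£100,566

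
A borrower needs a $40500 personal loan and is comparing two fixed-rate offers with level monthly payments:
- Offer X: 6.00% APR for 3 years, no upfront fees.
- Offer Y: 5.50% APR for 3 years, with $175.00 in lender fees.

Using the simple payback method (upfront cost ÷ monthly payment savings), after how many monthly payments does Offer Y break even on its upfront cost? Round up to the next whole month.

20 months

Offer X: at 6.00% the monthly rate is 0.0050000, so the payment is 40,500 × 0.0050000 / (1 − 1.0050000^−36) = $1,232.09.
Offer Y: at 5.50% the monthly rate is 0.0045833, so the payment is 40,500 × 0.0045833 / (1 − 1.0045833^−36) = $1,222.93.
Monthly savings = $1,232.09 − $1,222.93 = $9.16.
Break-even = $175.00 / $9.16 = 19.10 → 20 months.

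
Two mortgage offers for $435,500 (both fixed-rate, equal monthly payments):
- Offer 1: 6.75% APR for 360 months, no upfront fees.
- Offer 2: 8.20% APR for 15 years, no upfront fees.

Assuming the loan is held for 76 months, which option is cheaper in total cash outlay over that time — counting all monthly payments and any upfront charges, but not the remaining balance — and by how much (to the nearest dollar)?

Offer 1: monthly rate = 6.75%/12 = 0.0056250; payment = 435,500 × 0.0056250 / (1 − (1+0.0056250)^−360) = $2,824.64.
Offer 2: at 8.20% the monthly rate is 0.0068333, so the payment is 435,500 × 0.0068333 / (1 − 1.0068333^−180) = $4,212.30.
Over 76 months: Offer 1 costs 76 × $2,824.64 = $214,672.64; Offer 2 costs 76 × $4,212.30 = $320,134.80.
Offer 1 is cheaper by $320,134.80 − $214,672.64 = $105,462.16.

Offer 1 by $105,462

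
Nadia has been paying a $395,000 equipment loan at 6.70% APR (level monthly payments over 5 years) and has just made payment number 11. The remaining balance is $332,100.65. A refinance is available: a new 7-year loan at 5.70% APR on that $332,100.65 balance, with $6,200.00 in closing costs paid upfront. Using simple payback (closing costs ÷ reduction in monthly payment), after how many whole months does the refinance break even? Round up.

Current payment = 395,000 × 6.7%/12 / (1 − (1+0.0055833)^−60) = $7,765.69.
Refinanced payment = 332,100.65 × 0.0047500 / (1 − (1+0.0047500)^−84) = $4,803.89.
Monthly savings = $7,765.69 − $4,803.89 = $2,961.80.
Break-even = $6,200.00 / $2,961.80 = 2.09 → 3 months.

3 months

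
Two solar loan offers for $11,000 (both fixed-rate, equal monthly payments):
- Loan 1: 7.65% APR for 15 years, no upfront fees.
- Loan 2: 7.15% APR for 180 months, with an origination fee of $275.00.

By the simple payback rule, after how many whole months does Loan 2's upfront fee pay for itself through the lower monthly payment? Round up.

Loan 1: at 7.65% the monthly rate is 0.0063750, so the payment is 11,000 × 0.0063750 / (1 − 1.0063750^−180) = $102.91.
Loan 2: at 7.15% the monthly rate is 0.0059583, so the payment is 11,000 × 0.0059583 / (1 − 1.0059583^−180) = $99.80.
Monthly savings = $102.91 − $99.80 = $3.11.
Break-even = $275.00 / $3.11 = 88.42 → 89 months.

89 months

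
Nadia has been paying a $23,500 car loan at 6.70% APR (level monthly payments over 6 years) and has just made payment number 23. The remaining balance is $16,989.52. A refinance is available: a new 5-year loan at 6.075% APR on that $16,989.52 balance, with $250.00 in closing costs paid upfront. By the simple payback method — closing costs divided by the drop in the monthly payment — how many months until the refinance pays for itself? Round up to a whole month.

Current payment = 23,500 × 6.7%/12 / (1 − (1+0.0055833)^−72) = $397.27.
Refinanced payment = 16,989.52 × 0.0050625 / (1 − (1+0.0050625)^−60) = $329.05.
Monthly savings = $397.27 − $329.05 = $68.22.
Break-even = $250.00 / $68.22 = 3.66 → 4 months.

4 months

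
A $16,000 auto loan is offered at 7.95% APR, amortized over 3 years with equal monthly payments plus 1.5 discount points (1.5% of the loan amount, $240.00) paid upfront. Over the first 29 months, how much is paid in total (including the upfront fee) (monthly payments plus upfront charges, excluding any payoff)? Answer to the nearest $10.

At 7.95% the monthly rate is 0.0066250, so the payment is 16,000 × 0.0066250 / (1 − 1.0066250^−36) = $501.01.
Total outlay = 29 × $501.01 + $240.00 = $14,769.29.

$14,770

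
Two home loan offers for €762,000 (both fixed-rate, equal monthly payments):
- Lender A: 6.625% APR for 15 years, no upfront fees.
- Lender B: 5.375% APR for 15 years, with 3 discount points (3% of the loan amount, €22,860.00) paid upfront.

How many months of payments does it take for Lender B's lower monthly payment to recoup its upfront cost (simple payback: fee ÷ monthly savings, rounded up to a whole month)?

45 months

Lender A: at 6.625% the monthly rate is 0.0055208, so the payment is 762,000 × 0.0055208 / (1 − 1.0055208^−180) = €6,690.31.
Lender B: at 5.375% the monthly rate is 0.0044792, so the payment is 762,000 × 0.0044792 / (1 − 1.0044792^−180) = €6,175.75.
Monthly savings = €6,690.31 − €6,175.75 = €514.56.
Break-even = €22,860.00 / €514.56 = 44.43 → 45 months.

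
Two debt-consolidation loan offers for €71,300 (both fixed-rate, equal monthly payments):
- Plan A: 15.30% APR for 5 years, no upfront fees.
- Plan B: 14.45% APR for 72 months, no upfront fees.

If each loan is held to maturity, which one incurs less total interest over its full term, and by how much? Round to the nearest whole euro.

Plan A: at 15.30% the monthly rate is 0.0127500, so the payment is 71,300 × 0.0127500 / (1 − 1.0127500^−60) = €1,707.47.
Total interest on Plan A = 60 × €1,707.47 − €71,300 = €31,148.20.
Plan B: at 14.45% the monthly rate is 0.0120417, so the payment is 71,300 × 0.0120417 / (1 − 1.0120417^−72) = €1,486.42.
Total interest on Plan B = 72 × €1,486.42 − €71,300 = €35,722.24.
Plan A is lower by €4,574.04.

Plan A by €4,574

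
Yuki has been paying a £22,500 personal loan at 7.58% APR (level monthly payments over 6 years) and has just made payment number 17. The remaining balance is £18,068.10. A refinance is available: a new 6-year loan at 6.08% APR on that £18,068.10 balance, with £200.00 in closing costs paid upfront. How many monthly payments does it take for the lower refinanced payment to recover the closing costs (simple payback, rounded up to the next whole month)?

3 months

Current payment = 22,500 × 7.58%/12 / (1 − (1+0.0063167)^−72) = £389.90.
Refinanced payment = 18,068.10 × 0.0050667 / (1 − (1+0.0050667)^−72) = £300.12.
Monthly savings = £389.90 − £300.12 = £89.78.
Break-even = £200.00 / £89.78 = 2.23 → 3 months.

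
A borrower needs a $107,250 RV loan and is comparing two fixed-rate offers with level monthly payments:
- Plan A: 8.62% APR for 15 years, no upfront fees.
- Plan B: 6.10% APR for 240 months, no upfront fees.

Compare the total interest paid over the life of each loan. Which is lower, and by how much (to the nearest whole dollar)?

Plan A: monthly rate = 8.62%/12 = 0.0071833; payment = 107,250 × 0.0071833 / (1 − (1+0.0071833)^−180) = $1,063.69.
Total interest on Plan A = 180 × $1,063.69 − $107,250 = $84,214.20.
Plan B: monthly rate = 6.1%/12 = 0.0050833; payment = 107,250 × 0.0050833 / (1 − (1+0.0050833)^−240) = $774.57.
Total interest on Plan B = 240 × $774.57 − $107,250 = $78,646.80.
Plan B is lower by $5,567.40.

Plan B by $5,567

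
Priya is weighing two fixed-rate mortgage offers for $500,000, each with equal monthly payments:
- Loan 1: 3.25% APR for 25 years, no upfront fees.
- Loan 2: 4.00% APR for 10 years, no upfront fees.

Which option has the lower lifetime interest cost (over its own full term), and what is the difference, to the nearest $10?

Loan 1: monthly rate = 3.25%/12 = 0.0027083; payment = 500,000 × 0.0027083 / (1 − (1+0.0027083)^−300) = $2,436.58.
Total interest on Loan 1 = 300 × $2,436.58 − $500,000 = $230,974.00.
Loan 2: monthly rate = 4%/12 = 0.0033333; payment = 500,000 × 0.0033333 / (1 − (1+0.0033333)^−120) = $5,062.26.
Total interest on Loan 2 = 120 × $5,062.26 − $500,000 = $107,471.20.
Loan 2 is lower by $123,502.80.

Loan 2 by $123,500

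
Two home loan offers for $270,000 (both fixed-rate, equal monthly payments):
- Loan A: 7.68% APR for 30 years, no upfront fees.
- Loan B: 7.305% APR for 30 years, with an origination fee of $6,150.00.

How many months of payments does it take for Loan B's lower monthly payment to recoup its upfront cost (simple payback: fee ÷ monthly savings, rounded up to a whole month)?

Loan A: at 7.68% the monthly rate is 0.0064000, so the payment is 270,000 × 0.0064000 / (1 − 1.0064000^−360) = $1,921.27.
Loan B: at 7.305% the monthly rate is 0.0060875, so the payment is 270,000 × 0.0060875 / (1 − 1.0060875^−360) = $1,851.96.
Monthly savings = $1,921.27 − $1,851.96 = $69.31.
Break-even = $6,150.00 / $69.31 = 88.73 → 89 months.

89 months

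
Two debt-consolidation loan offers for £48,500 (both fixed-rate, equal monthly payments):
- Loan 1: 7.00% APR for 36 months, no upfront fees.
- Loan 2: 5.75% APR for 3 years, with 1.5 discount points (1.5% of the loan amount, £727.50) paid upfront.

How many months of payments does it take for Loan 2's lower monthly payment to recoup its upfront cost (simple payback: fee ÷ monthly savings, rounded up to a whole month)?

27 months

Loan 1: monthly rate = 7%/12 = 0.0058333; payment = 48,500 × 0.0058333 / (1 − (1+0.0058333)^−36) = £1,497.54.
Loan 2: monthly rate = 5.75%/12 = 0.0047917; payment = 48,500 × 0.0047917 / (1 − (1+0.0047917)^−36) = £1,469.98.
Monthly savings = £1,497.54 − £1,469.98 = £27.56.
Break-even = £727.50 / £27.56 = 26.40 → 27 months.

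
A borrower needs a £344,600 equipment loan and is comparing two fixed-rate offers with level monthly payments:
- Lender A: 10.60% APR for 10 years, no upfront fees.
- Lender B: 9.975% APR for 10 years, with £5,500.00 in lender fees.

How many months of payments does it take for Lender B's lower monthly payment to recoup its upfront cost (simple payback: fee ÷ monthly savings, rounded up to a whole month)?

46 months

Lender A: monthly rate = 10.6%/12 = 0.0088333; payment = 344,600 × 0.0088333 / (1 − (1+0.0088333)^−120) = £4,669.18.
Lender B: monthly rate = 9.975%/12 = 0.0083125; payment = 344,600 × 0.0083125 / (1 − (1+0.0083125)^−120) = £4,549.15.
Monthly savings = £4,669.18 − £4,549.15 = £120.03.
Break-even = £5,500.00 / £120.03 = 45.82 → 46 months.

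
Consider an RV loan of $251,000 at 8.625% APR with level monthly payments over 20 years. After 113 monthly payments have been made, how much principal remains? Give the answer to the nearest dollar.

$182,669

With monthly rate i = 8.625%/12 = 0.0071875, the balance after k of n payments is P · [(1+i)^n − (1+i)^k] / [(1+i)^n − 1].
(1+0.0071875)^240 = 5.57800021 and (1+0.0071875)^113 = 2.24629594, so the balance is 251,000 × (5.57800021 − 2.24629594) / (5.57800021 − 1) = $182,668.79.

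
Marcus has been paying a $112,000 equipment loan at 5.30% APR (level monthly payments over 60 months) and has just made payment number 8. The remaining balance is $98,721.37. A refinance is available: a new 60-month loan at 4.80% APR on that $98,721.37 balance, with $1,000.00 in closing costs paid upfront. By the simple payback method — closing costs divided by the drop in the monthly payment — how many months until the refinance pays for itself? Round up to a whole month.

4 months

Current payment = 112,000 × 5.3%/12 / (1 − (1+0.0044167)^−60) = $2,129.01.
Refinanced payment = 98,721.37 × 0.0040000 / (1 − (1+0.0040000)^−60) = $1,853.96.
Monthly savings = $2,129.01 − $1,853.96 = $275.05.
Break-even = $1,000.00 / $275.05 = 3.64 → 4 months.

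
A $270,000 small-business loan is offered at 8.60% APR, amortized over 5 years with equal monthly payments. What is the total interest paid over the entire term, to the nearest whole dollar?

Monthly rate = 8.6%/12 = 0.0071667; payment = 270,000 × 0.0071667 / (1 − (1+0.0071667)^−60) = $5,552.49.
Total paid = 60 × $5,552.49 = $333,149.40; interest = $333,149.40 − $270,000 = $63,149.40.

$63,149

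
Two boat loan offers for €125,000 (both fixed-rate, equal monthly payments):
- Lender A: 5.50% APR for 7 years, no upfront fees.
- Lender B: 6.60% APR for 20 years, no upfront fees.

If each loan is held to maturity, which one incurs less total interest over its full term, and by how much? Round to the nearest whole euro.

Lender A by €74,556

Lender A: monthly rate = 5.5%/12 = 0.0045833; payment = 125,000 × 0.0045833 / (1 − (1+0.0045833)^−84) = €1,796.26.
Total interest on Lender A = 84 × €1,796.26 − €125,000 = €25,885.84.
Lender B: monthly rate = 6.6%/12 = 0.0055000; payment = 125,000 × 0.0055000 / (1 − (1+0.0055000)^−240) = €939.34.
Total interest on Lender B = 240 × €939.34 − €125,000 = €100,441.60.
Lender A is lower by €74,555.76.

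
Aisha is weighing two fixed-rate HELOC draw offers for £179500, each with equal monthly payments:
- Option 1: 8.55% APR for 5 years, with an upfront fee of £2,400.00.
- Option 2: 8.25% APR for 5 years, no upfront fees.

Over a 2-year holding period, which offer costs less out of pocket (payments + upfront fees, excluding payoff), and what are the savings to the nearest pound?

Option 2 by £3,022

Option 1: at 8.55% the monthly rate is 0.0071250, so the payment is 179,500 × 0.0071250 / (1 − 1.0071250^−60) = £3,687.04.
Option 2: at 8.25% the monthly rate is 0.0068750, so the payment is 179,500 × 0.0068750 / (1 − 1.0068750^−60) = £3,661.13.
Over 24 months: Option 1 costs 24 × £3,687.04 + £2,400.00 = £90,888.96; Option 2 costs 24 × £3,661.13 = £87,867.12.
Option 2 is cheaper by £90,888.96 − £87,867.12 = £3,021.84.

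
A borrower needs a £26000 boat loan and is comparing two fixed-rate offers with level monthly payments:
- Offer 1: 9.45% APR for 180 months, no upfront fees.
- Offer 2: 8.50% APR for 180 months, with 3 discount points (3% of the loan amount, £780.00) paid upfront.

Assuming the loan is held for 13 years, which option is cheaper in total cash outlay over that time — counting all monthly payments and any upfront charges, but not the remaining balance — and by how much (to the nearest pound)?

Offer 1: at 9.45% the monthly rate is 0.0078750, so the payment is 26,000 × 0.0078750 / (1 − 1.0078750^−180) = £270.71.
Offer 2: at 8.50% the monthly rate is 0.0070833, so the payment is 26,000 × 0.0070833 / (1 − 1.0070833^−180) = £256.03.
Over 156 months: Offer 1 costs 156 × £270.71 = £42,230.76; Offer 2 costs 156 × £256.03 + £780.00 = £40,720.68.
Offer 2 is cheaper by £42,230.76 − £40,720.68 = £1,510.08.

Offer 2 by £1,510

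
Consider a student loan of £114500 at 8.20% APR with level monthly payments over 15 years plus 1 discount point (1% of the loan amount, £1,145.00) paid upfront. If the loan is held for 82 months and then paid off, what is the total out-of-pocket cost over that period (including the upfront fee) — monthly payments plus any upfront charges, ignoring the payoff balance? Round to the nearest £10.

Monthly rate = 8.2%/12 = 0.0068333; payment = 114,500 × 0.0068333 / (1 − (1+0.0068333)^−180) = £1,107.48.
Total outlay = 82 × £1,107.48 + £1,145.00 = £91,958.36.

£91,960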